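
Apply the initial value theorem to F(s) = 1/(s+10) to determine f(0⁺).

f(0⁺) = lim_{s→∞} s·1/(s+10) = lim_{s→∞} s/(s+10) = 1

Final answer: 1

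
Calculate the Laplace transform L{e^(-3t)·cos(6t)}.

L{e^(at)·cos(ωt)} = (s-a)/((s-a)² + ω²), so L{e^(-3t)·cos(6t)} = (s+3)/((s+3)² + 36)

Final answer: (s+3)/((s+3)² + 36)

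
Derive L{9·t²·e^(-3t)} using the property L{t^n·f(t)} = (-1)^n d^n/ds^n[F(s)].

L{e^(-3t)} = 1/(s+3). d/ds[1/(s+3)] = -1/(s+3)². d²/ds²[1/(s+3)] = 2/(s+3)³. So L{t²·e^(-3t)} = (-1)² · 2/(s+3)³ = 2/(s+3)³. Then L{9·t²·e^(-3t)} = 9·2/(s+3)³ = 18/(s+3)³

Final answer: 18/(s+3)³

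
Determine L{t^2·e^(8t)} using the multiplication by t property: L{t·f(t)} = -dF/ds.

Using L{t^n·e^(at)} = n!/(s-a)^(n+1), L{t^2·e^(8t)} = 2/(s-8)^3

Final answer: 2/(s-8)^3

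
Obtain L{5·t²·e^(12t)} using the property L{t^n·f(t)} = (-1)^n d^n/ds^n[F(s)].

L{e^(12t)} = 1/(s-12). d/ds[1/(s-12)] = -1/(s-12)². d²/ds²[1/(s-12)] = 2/(s-12)³. So L{t²·e^(12t)} = (-1)² · 2/(s-12)³ = 2/(s-12)³. Then L{5·t²·e^(12t)} = 5·2/(s-12)³ = 10/(s-12)³

Final answer: 10/(s-12)³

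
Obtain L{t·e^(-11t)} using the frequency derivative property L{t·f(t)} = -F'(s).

L{e^(-11t)} = 1/(s+11). By frequency derivative: L{t·e^(-11t)} = -d/ds[1/(s+11)] = -(-1)/(s+11)² = 1/(s+11)²

Final answer: 1/(s+11)²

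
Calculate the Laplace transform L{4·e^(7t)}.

L{e^(at)} = 1/(s-a), so L{e^(7t)} = 1/(s-7). Then L{4·e^(7t)} = 4/(s-7)

Final answer: 4/(s-7)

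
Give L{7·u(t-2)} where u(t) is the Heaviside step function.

L{u(t-a)} = e^(-as)/s. Here a=2, so L{u(t-2)} = e^(-2s)/s, and L{7·u(t-2)} = 7·e^(-2s)/s

Final answer: 7·e^(-2s)/s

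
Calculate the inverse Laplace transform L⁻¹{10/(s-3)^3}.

L⁻¹{n!/(s-a)^(n+1)} = t^n·e^(at) with n=2, a=3. So L⁻¹{2/(s-3)^3} = t^2·e^(3t), and L⁻¹{10/(s-3)^3} = (10/2)·t^2·e^(3t) = 5·t^2·e^(3t)

Final answer: 5·t^2·e^(3t)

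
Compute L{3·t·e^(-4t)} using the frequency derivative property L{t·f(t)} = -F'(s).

L{e^(-4t)} = 1/(s+4). By frequency derivative: L{t·e^(-4t)} = -d/ds[1/(s+4)] = -(-1)/(s+4)² = 1/(s+4)². Then L{3·t·e^(-4t)} = 3·1/(s+4)² = 3/(s+4)²

Final answer: 3/(s+4)²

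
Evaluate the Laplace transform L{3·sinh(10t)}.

L{sinh(ωt)} = ω/(s² - ω²), so L{sinh(10t)} = 10/(s² - 100). Then L{3·sinh(10t)} = 3·10/(s² - 100) = 30/(s² - 100)

Final answer: 30/(s² - 100)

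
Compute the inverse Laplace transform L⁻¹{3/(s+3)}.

L⁻¹{1/(s-a)} = e^(at), so L⁻¹{1/(s+3)} = e^(-3t), and L⁻¹{3/(s+3)} = 3·e^(-3t)

Final answer: 3·e^(-3t)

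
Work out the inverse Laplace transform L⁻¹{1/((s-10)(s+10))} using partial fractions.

Decompose: A/(s-10) + B/(s+10). A = 1/20, B = -1/20. f(t) = (e^(10t) - e^(-10t))/20

Final answer: (e^(10t) - e^(-10t))/20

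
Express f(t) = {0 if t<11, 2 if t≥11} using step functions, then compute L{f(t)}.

f(t) = 2·u(t-11). L{u(t-11)} = e^(-11s)/s, so L{f(t)} = 2·e^(-11s)/s

Final answer: 2·e^(-11s)/s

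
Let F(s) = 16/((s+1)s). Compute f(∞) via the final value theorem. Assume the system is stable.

f(∞) = lim_{s→0} sF(s) = lim_{s→0} 16/(s+1) = 16

Final answer: 16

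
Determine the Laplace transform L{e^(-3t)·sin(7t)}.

L{e^(at)·sin(ωt)} = ω/((s-a)² + ω²), so L{e^(-3t)·sin(7t)} = 7/((s+3)² + 49)

Final answer: 7/((s+3)² + 49)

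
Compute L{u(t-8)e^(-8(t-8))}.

u(t-a)f(t-a) with f(t)=e^(-8t). L{e^(-8t)} = 1/(s+8). By time shift: e^(-8s)/(s+8)

Final answer: e^(-8s)/(s+8)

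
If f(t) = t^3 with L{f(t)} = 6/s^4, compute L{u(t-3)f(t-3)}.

Time shift theorem: L{u(t-a)f(t-a)} = e^(-as)F(s). Here a=3, F(s) = 6/s^4, so L{u(t-3)f(t-3)} = e^(-3s)·6/s^4

Final answer: e^(-3s)·6/s^4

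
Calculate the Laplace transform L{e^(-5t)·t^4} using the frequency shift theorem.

L{e^(at)·t^n} = n!/(s-a)^(n+1), so L{e^(-5t)·t^4} = 24/(s+5)^5

Final answer: 24/(s+5)^5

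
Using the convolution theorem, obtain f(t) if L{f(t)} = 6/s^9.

6/s^9 = (6/s)·(1/s^8) = L{6}·L{t^7/5040}. By convolution, f(t) = 6*t^7/5040 = ∫₀ᵗ 6·τ^7/5040 dτ = 6·t^8/40320

Final answer: 6·t^8/40320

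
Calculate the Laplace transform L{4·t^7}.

L{t^n} = n!/s^(n+1), so L{t^7} = 5040/s^8. Then L{4·t^7} = 4·5040/s^8 = 20160/s^8

Final answer: 20160/s^8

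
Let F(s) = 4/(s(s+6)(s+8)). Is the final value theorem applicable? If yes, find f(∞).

Poles of sF(s) = 4/((s+6)(s+8)) are at s = -6 and s = -8, both in the left half-plane. Theorem applies. f(∞) = lim_{s→0} sF(s) = 4/(6·8) = 1/12

Final answer: 1/12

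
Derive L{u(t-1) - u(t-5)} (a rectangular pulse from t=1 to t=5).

L{u(t-a)} = e^(-as)/s. L{u(t-1) - u(t-5)} = (e^(-s) - e^(-5s))/s

Final answer: (e^(-s) - e^(-5s))/s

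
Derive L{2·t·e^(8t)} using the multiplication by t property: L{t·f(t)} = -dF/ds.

Using L{t^n·e^(at)} = n!/(s-a)^(n+1), L{t·e^(8t)} = 1/(s-8)^2, so L{2·t·e^(8t)} = 2·1/(s-8)^2 = 2/(s-8)^2

Final answer: 2/(s-8)^2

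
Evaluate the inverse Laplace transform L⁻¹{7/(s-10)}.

L⁻¹{1/(s-a)} = e^(at), so L⁻¹{1/(s-10)} = e^(10t), and L⁻¹{7/(s-10)} = 7·e^(10t)

Final answer: 7·e^(10t)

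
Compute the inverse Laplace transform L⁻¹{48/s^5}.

L⁻¹{n!/s^(n+1)} = t^n with n=4. So L⁻¹{24/s^5} = t^4, and L⁻¹{48/s^5} = (48/24)·t^4 = 2·t^4

Final answer: 2·t^4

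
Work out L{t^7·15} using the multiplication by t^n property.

L{15} = 15/s. d^1/ds^1[1/s] = -1/s². d^2/ds^2[1/s] = 2/s^3. d^3/ds^3[1/s] = -6/s^4. d^4/ds^4[1/s] = 24/s^5. d^5/ds^5[1/s] = -120/s^6. d^6/ds^6[1/s] = 720/s^7. d^7/ds^7[1/s] = -5040/s^8. So L{t^7} = (-1)^{7}·-5040/s^8 = 5040/s^8. Then L{t^7·15} = 15·5040/s^8 = 75600/s^8

Final answer: 75600/s^8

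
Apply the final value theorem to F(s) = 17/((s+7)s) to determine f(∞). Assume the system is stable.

f(∞) = lim_{s→0} sF(s) = lim_{s→0} 17/(s+7) = 17/7

Final answer: 17/7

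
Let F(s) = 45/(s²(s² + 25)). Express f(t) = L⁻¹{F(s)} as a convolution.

45/(s²(s² + 25)) = (1/s²)·(45/(s² + 25)) = L{t}·L{9·sin(5t)}. So f(t) = t*(9·sin(5t)) = ∫₀ᵗ 9τ·sin(5(t-τ)) dτ

Final answer: ∫₀ᵗ 9τ·sin(5(t-τ)) dτ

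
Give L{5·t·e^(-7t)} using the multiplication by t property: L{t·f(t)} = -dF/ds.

Using L{t^n·e^(at)} = n!/(s-a)^(n+1), L{t·e^(-7t)} = 1/(s+7)^2, so L{5·t·e^(-7t)} = 5·1/(s+7)^2 = 5/(s+7)^2

Final answer: 5/(s+7)^2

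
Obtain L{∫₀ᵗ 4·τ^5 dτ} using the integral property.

L{∫₀ᵗ f(τ)dτ} = F(s)/s with f(t) = 4t^5. F(s) = 480/s^6, so L{∫₀ᵗ 4·τ^5 dτ} = (480/s^6)/s = 480/s^7. (Check: ∫₀ᵗ 4·τ^5 dτ = 4t^6/6.)

Final answer: 480/s^7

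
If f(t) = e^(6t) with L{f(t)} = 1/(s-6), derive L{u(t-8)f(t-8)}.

Time shift theorem: L{u(t-a)f(t-a)} = e^(-as)F(s). Here a=8, F(s) = 1/(s-6), so L{u(t-8)f(t-8)} = e^(-8s)·1/(s-6)

Final answer: e^(-8s)·1/(s-6)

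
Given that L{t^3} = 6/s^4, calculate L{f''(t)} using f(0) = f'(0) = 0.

L{f''(t)} = s²F(s) - sf(0) - f'(0) = s²·6/s^4 - 0 - 0 = 6/s^2

Final answer: 6/s^2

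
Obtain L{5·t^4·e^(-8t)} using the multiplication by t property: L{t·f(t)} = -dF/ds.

Using L{t^n·e^(at)} = n!/(s-a)^(n+1), L{t^4·e^(-8t)} = 24/(s+8)^5, so L{5·t^4·e^(-8t)} = 5·24/(s+8)^5 = 120/(s+8)^5

Final answer: 120/(s+8)^5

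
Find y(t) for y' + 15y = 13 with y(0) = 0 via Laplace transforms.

sY + 15Y = 13/s. Y = 13/(s(s+15)). Partial fractions: Y = 13/15/s - 13/15/(s+15)

Final answer: y(t) = 13/15(1 - e^(-15t))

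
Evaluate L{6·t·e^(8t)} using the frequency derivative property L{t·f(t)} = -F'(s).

L{e^(8t)} = 1/(s-8). By frequency derivative: L{t·e^(8t)} = -d/ds[1/(s-8)] = -(-1)/(s-8)² = 1/(s-8)². Then L{6·t·e^(8t)} = 6·1/(s-8)² = 6/(s-8)²

Final answer: 6/(s-8)²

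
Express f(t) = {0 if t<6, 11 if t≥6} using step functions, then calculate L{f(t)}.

f(t) = 11·u(t-6). L{u(t-6)} = e^(-6s)/s, so L{f(t)} = 11·e^(-6s)/s

Final answer: 11·e^(-6s)/s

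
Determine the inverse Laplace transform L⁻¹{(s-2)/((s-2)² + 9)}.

Using frequency shift, L⁻¹{(s-2)/((s-2)² + 9)} = e^(2t)·cos(3t)

Final answer: e^(2t)·cos(3t)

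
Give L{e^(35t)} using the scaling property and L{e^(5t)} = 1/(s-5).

Using L{f(at)} = (1/a)F(s/a) with a=7 and f(t) = e^(5t): L{e^(35t)} = (1/7) · 1/((s/7)-5) = (1/7) · 7/(s-35) = 1/(s-35)

Final answer: 1/(s-35)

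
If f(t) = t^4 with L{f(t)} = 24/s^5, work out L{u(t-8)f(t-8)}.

Time shift theorem: L{u(t-a)f(t-a)} = e^(-as)F(s). Here a=8, F(s) = 24/s^5, so L{u(t-8)f(t-8)} = e^(-8s)·24/s^5

Final answer: e^(-8s)·24/s^5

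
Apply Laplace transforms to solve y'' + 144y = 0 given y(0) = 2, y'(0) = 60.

L{y''} + 144L{y} = 0. s²Y - 2s - 60 + 144Y = 0. Y(s² + 144) = 2s + 60. Y = (2s + 60)/(s² + 144). Inverting: y(t) = 2cos(12t) + 5sin(12t)

Final answer: y(t) = 2cos(12t) + 5sin(12t)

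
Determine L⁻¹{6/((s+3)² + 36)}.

Form: b/((s-a)² + b²) → e^(at)sin(bt). With a=-3, b=6

Final answer: e^(-3t)·sin(6t)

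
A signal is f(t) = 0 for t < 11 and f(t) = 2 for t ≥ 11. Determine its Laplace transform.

f(t) = 2·u(t-11). L{u(t-11)} = e^(-11s)/s, so L{f(t)} = 2·e^(-11s)/s

Final answer: 2·e^(-11s)/s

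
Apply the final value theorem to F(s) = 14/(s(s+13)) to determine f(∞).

f(∞) = lim_{s→0} s·14/(s(s+13)) = lim_{s→0} 14/(s+13) = 14/13 = 14/13

Final answer: 14/13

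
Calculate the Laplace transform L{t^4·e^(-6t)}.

L{t^n·e^(at)} = n!/(s-a)^(n+1), so L{t^4·e^(-6t)} = 24/(s+6)^5

Final answer: 24/(s+6)^5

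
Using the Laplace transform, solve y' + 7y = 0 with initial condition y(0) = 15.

L{y'} + 7L{y} = 0. sY - 15 + 7Y = 0. Y(s+7) = 15. Y = 15/(s+7)

Final answer: y(t) = 15e^(-7t)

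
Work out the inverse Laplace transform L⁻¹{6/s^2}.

L⁻¹{n!/s^(n+1)} = t^n with n=1. So L⁻¹{1/s^2} = t, and L⁻¹{6/s^2} = (6/1)·t = 6·t

Final answer: 6·t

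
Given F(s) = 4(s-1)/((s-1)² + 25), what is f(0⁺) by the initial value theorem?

f(0⁺) = lim_{s→∞} sF(s) = lim_{s→∞} 4s(s-1)/((s-1)² + 25) = 4

Final answer: 4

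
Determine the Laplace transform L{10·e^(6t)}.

L{e^(at)} = 1/(s-a), so L{e^(6t)} = 1/(s-6). Then L{10·e^(6t)} = 10/(s-6)

Final answer: 10/(s-6)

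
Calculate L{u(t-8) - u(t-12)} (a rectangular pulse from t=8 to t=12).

L{u(t-a)} = e^(-as)/s. L{u(t-8) - u(t-12)} = (e^(-8s) - e^(-12s))/s

Final answer: (e^(-8s) - e^(-12s))/s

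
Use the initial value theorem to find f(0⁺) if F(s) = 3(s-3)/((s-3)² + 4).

f(0⁺) = lim_{s→∞} sF(s) = lim_{s→∞} 3s(s-3)/((s-3)² + 4) = 3

Final answer: 3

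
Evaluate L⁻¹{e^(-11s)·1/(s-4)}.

L⁻¹{1/(s-4)} = e^(4t). By the time shift theorem, L⁻¹{e^(-as)F(s)} = u(t-a)f(t-a) with a=11, so L⁻¹{e^(-11s)·1/(s-4)} = u(t-11)·e^(4(t-11))

Final answer: u(t-11)·e^(4(t-11))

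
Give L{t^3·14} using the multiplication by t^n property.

L{14} = 14/s. d^1/ds^1[1/s] = -1/s². d^2/ds^2[1/s] = 2/s^3. d^3/ds^3[1/s] = -6/s^4. So L{t^3} = (-1)^{3}·-6/s^4 = 6/s^4. Then L{t^3·14} = 14·6/s^4 = 84/s^4

Final answer: 84/s^4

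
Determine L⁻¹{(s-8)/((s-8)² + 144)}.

Using frequency shift: L⁻¹{(s-a)/((s-a)² + b²)} = e^(at)cos(bt). Here a=8, b=12

Final answer: e^(8t)·cos(12t)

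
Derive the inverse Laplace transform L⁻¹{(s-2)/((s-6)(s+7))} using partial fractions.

Using partial fractions, f(t) = (4e^(6t) + 9e^(-7t))/13

Final answer: (4e^(6t) + 9e^(-7t))/13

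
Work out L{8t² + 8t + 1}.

L{8t² + 8t + 1} = 8·2/s³ + 8/s² + 1/s = 16/s³ + 8/s² + 1/s

Final answer: 16/s³ + 8/s² + 1/s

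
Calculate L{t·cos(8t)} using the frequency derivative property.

L{cos(8t)} = s/(s² + 64). Derivative: d/ds[s/(s² + 64)] = [(s² + 64) - s·2s]/(s² + 64)² = (64 - s²)/(s² + 64)². So L{t·cos(8t)} = -F'(s) = (s² - 64)/(s² + 64)²

Final answer: (s² - 64)/(s² + 64)²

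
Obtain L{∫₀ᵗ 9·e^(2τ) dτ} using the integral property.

L{∫₀ᵗ f(τ)dτ} = F(s)/s with F(s) = 9/(s-2), so L{∫₀ᵗ 9·e^(2τ) dτ} = 9/(s(s-2))

Final answer: 9/(s(s-2))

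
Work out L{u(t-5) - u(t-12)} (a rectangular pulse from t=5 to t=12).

L{u(t-a)} = e^(-as)/s. L{u(t-5) - u(t-12)} = (e^(-5s) - e^(-12s))/s

Final answer: (e^(-5s) - e^(-12s))/s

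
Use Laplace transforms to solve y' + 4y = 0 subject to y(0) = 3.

L{y'} + 4L{y} = 0. sY - 3 + 4Y = 0. Y(s+4) = 3. Y = 3/(s+4)

Final answer: y(t) = 3e^(-4t)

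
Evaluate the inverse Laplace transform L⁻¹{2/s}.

L⁻¹{c/s} = c, so L⁻¹{2/s} = 2

Final answer: 2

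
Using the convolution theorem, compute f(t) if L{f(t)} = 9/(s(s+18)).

9/(s(s+18)) = (9/s)·(1/(s+18)) = L{9}·L{e^(-18t)}. By convolution, f(t) = 9*e^(-18t) = ∫₀ᵗ 9·e^(-18τ) dτ = 9·(1 - e^(-18t))/18

Final answer: 9·(1 - e^(-18t))/18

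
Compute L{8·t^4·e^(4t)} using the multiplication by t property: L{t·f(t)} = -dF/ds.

Using L{t^n·e^(at)} = n!/(s-a)^(n+1), L{t^4·e^(4t)} = 24/(s-4)^5, so L{8·t^4·e^(4t)} = 8·24/(s-4)^5 = 192/(s-4)^5

Final answer: 192/(s-4)^5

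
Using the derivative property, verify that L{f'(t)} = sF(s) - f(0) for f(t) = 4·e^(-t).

f'(t) = -4e^(-t). Direct: L{f'(t)} = -4/(s+1). Property: s·4/(s+1) - 4 = (4s - 4(s+1))/(s+1) = -4/(s+1). ✓

Final answer: -4/(s+1)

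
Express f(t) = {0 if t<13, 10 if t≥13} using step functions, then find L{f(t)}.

f(t) = 10·u(t-13). L{u(t-13)} = e^(-13s)/s, so L{f(t)} = 10·e^(-13s)/s

Final answer: 10·e^(-13s)/s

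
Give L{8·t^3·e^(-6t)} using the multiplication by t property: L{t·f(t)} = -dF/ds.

Using L{t^n·e^(at)} = n!/(s-a)^(n+1), L{t^3·e^(-6t)} = 6/(s+6)^4, so L{8·t^3·e^(-6t)} = 8·6/(s+6)^4 = 48/(s+6)^4

Final answer: 48/(s+6)^4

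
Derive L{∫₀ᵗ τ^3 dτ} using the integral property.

L{∫₀ᵗ f(τ)dτ} = F(s)/s with f(t) = t^3. F(s) = 6/s^4, so L{∫₀ᵗ τ^3 dτ} = (6/s^4)/s = 6/s^5. (Check: ∫₀ᵗ τ^3 dτ = t^4/4.)

Final answer: 6/s^5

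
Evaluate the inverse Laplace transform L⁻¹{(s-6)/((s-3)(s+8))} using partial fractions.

Using partial fractions, f(t) = (-3e^(3t) + 14e^(-8t))/11

Final answer: (-3e^(3t) + 14e^(-8t))/11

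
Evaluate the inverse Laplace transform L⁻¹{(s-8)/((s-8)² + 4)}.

Using frequency shift, L⁻¹{(s-8)/((s-8)² + 4)} = e^(8t)·cos(2t)

Final answer: e^(8t)·cos(2t)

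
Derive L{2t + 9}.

L{2t + 9} = 2·L{t} + 9·L{1} = 2/s² + 9/s

Final answer: 2/s² + 9/s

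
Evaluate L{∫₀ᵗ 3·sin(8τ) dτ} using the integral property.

L{∫₀ᵗ f(τ)dτ} = F(s)/s with F(s) = 24/(s² + 64), so the result is (24/(s² + 64))/s = 24/(s(s² + 64))

Final answer: 24/(s(s² + 64))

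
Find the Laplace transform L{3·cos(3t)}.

L{cos(ωt)} = s/(s² + ω²), so L{cos(3t)} = s/(s² + 9). Then L{3·cos(3t)} = 3·s/(s² + 9) = 3s/(s² + 9)

Final answer: 3s/(s² + 9)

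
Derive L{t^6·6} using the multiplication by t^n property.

L{6} = 6/s. d^1/ds^1[1/s] = -1/s². d^2/ds^2[1/s] = 2/s^3. d^3/ds^3[1/s] = -6/s^4. d^4/ds^4[1/s] = 24/s^5. d^5/ds^5[1/s] = -120/s^6. d^6/ds^6[1/s] = 720/s^7. So L{t^6} = (-1)^{6}·720/s^7 = 720/s^7. Then L{t^6·6} = 6·720/s^7 = 4320/s^7

Final answer: 4320/s^7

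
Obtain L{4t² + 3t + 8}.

L{4t² + 3t + 8} = 4·2/s³ + 3/s² + 8/s = 8/s³ + 3/s² + 8/s

Final answer: 8/s³ + 3/s² + 8/s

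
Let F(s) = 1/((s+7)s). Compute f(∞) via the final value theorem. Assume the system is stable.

f(∞) = lim_{s→0} sF(s) = lim_{s→0} 1/(s+7) = 1/7

Final answer: 1/7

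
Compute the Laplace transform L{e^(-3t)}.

L{e^(at)} = 1/(s-a), so L{e^(-3t)} = 1/(s+3)

Final answer: 1/(s+3)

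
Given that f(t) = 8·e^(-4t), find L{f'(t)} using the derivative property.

f(0) = 8, F(s) = 8/(s+4). L{f'(t)} = s·F(s) - f(0) = 8s/(s+4) - 8 = (8s - 8(s+4))/(s+4) = -32/(s+4)

Final answer: -32/(s+4)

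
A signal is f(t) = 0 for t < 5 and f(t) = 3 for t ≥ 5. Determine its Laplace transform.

f(t) = 3·u(t-5). L{u(t-5)} = e^(-5s)/s, so L{f(t)} = 3·e^(-5s)/s

Final answer: 3·e^(-5s)/s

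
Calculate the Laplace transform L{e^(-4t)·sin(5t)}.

L{e^(at)·sin(ωt)} = ω/((s-a)² + ω²), so L{e^(-4t)·sin(5t)} = 5/((s+4)² + 25)

Final answer: 5/((s+4)² + 25)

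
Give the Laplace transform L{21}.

L{21} = 21 · L{1} = 21/s

Final answer: 21/s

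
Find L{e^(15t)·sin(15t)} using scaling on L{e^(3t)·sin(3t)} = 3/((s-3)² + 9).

Scaling with a=5: L{e^(15t)·sin(15t)} = (1/5) · 3/((s/5-3)² + 9). Simplifying: 15/((s-15)² + 225)

Final answer: 15/((s-15)² + 225)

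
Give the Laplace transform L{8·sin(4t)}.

L{sin(ωt)} = ω/(s² + ω²), so L{sin(4t)} = 4/(s² + 16). Then L{8·sin(4t)} = 8·4/(s² + 16) = 32/(s² + 16)

Final answer: 32/(s² + 16)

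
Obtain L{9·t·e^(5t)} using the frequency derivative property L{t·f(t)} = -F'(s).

L{e^(5t)} = 1/(s-5). By frequency derivative: L{t·e^(5t)} = -d/ds[1/(s-5)] = -(-1)/(s-5)² = 1/(s-5)². Then L{9·t·e^(5t)} = 9·1/(s-5)² = 9/(s-5)²

Final answer: 9/(s-5)²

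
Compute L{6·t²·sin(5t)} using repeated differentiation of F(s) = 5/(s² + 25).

F(s) = 5/(s² + 25). F'(s) = -10s/(s² + 25)². F''(s) = -10(25 - 3s²)/(s² + 25)³ = (30s² - 250)/(s² + 25)³. So L{t²·sin(5t)} = (-1)² F''(s) = (30s² - 250)/(s² + 25)³. Then L{6·t²·sin(5t)} = 6·(30s² - 250)/(s² + 25)³ = (180s² - 1500)/(s² + 25)³

Final answer: (180s² - 1500)/(s² + 25)³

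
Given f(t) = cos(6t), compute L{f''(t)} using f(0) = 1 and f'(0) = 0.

F(s) = s/(s² + 36). L{f''(t)} = s²F(s) - sf(0) - f'(0) = s³/(s² + 36) - s = (s³ - s(s² + 36))/(s² + 36) = -36s/(s² + 36)

Final answer: -36s/(s² + 36)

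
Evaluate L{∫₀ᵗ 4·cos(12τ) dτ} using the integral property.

L{∫₀ᵗ f(τ)dτ} = F(s)/s with F(s) = 4s/(s² + 144), so the result is (4s/(s² + 144))/s = 4/(s² + 144)

Final answer: 4/(s² + 144)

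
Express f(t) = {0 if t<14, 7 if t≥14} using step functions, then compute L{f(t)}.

f(t) = 7·u(t-14). L{u(t-14)} = e^(-14s)/s, so L{f(t)} = 7·e^(-14s)/s

Final answer: 7·e^(-14s)/s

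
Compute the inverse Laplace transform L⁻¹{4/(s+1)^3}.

L⁻¹{n!/(s-a)^(n+1)} = t^n·e^(at) with n=2, a=-1. So L⁻¹{2/(s+1)^3} = t^2·e^(-t), and L⁻¹{4/(s+1)^3} = (4/2)·t^2·e^(-t) = 2·t^2·e^(-t)

Final answer: 2·t^2·e^(-t)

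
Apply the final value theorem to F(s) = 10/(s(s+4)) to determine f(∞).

f(∞) = lim_{s→0} s·10/(s(s+4)) = lim_{s→0} 10/(s+4) = 10/4 = 5/2

Final answer: 5/2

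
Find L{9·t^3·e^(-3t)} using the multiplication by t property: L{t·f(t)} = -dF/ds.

Using L{t^n·e^(at)} = n!/(s-a)^(n+1), L{t^3·e^(-3t)} = 6/(s+3)^4, so L{9·t^3·e^(-3t)} = 9·6/(s+3)^4 = 54/(s+3)^4

Final answer: 54/(s+3)^4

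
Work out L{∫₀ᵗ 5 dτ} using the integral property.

L{∫₀ᵗ f(τ)dτ} = F(s)/s with f(t) = 5. F(s) = 5/s, so L{∫₀ᵗ 5 dτ} = (5/s)/s = 5/s². (Check: ∫₀ᵗ 5 dτ = 5t.)

Final answer: 5/s²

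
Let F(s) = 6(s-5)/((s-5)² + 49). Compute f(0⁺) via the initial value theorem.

f(0⁺) = lim_{s→∞} sF(s) = lim_{s→∞} 6s(s-5)/((s-5)² + 49) = 6

Final answer: 6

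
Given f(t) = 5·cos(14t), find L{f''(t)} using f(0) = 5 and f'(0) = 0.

F(s) = 5s/(s² + 196). L{f''(t)} = s²F(s) - sf(0) - f'(0) = 5s³/(s² + 196) - 5s = (5s³ - 5s(s² + 196))/(s² + 196) = -980s/(s² + 196)

Final answer: -980s/(s² + 196)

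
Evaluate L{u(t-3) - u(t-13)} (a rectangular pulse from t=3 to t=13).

L{u(t-a)} = e^(-as)/s. L{u(t-3) - u(t-13)} = (e^(-3s) - e^(-13s))/s

Final answer: (e^(-3s) - e^(-13s))/s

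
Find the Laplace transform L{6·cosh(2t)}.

L{cosh(ωt)} = s/(s² - ω²), so L{cosh(2t)} = s/(s² - 4). Then L{6·cosh(2t)} = 6·s/(s² - 4) = 6s/(s² - 4)

Final answer: 6s/(s² - 4)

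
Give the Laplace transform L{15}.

L{15} = 15 · L{1} = 15/s

Final answer: 15/s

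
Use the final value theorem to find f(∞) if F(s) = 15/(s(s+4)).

f(∞) = lim_{s→0} s·15/(s(s+4)) = lim_{s→0} 15/(s+4) = 15/4 = 15/4

Final answer: 15/4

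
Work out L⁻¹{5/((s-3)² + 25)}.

Form: b/((s-a)² + b²) → e^(at)sin(bt). With a=3, b=5

Final answer: e^(3t)·sin(5t)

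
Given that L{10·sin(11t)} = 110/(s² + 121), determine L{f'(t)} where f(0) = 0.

L{f'(t)} = s·F(s) - f(0) = s·110/(s² + 121) - 0 = 110s/(s² + 121)

Final answer: 110s/(s² + 121)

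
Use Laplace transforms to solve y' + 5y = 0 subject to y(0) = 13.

L{y'} + 5L{y} = 0. sY - 13 + 5Y = 0. Y(s+5) = 13. Y = 13/(s+5)

Final answer: y(t) = 13e^(-5t)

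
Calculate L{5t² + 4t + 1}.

L{5t² + 4t + 1} = 5·2/s³ + 4/s² + 1/s = 10/s³ + 4/s² + 1/s

Final answer: 10/s³ + 4/s² + 1/s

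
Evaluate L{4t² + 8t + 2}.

L{4t² + 8t + 2} = 4·2/s³ + 8/s² + 2/s = 8/s³ + 8/s² + 2/s

Final answer: 8/s³ + 8/s² + 2/s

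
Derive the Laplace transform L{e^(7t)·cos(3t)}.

L{e^(at)·cos(ωt)} = (s-a)/((s-a)² + ω²), so L{e^(7t)·cos(3t)} = (s-7)/((s-7)² + 9)

Final answer: (s-7)/((s-7)² + 9)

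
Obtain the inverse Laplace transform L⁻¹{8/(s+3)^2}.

L⁻¹{n!/(s-a)^(n+1)} = t^n·e^(at) with n=1, a=-3. So L⁻¹{1/(s+3)^2} = t·e^(-3t), and L⁻¹{8/(s+3)^2} = (8/1)·t·e^(-3t) = 8·t·e^(-3t)

Final answer: 8·t·e^(-3t)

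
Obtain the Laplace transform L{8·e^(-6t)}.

L{e^(at)} = 1/(s-a), so L{e^(-6t)} = 1/(s+6). Then L{8·e^(-6t)} = 8/(s+6)

Final answer: 8/(s+6)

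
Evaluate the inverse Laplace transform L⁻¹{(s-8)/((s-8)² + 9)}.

Using frequency shift, L⁻¹{(s-8)/((s-8)² + 9)} = e^(8t)·cos(3t)

Final answer: e^(8t)·cos(3t)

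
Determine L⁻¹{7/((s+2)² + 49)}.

Form: b/((s-a)² + b²) → e^(at)sin(bt). With a=-2, b=7

Final answer: e^(-2t)·sin(7t)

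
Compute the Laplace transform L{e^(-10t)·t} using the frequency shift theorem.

L{e^(at)·t^n} = n!/(s-a)^(n+1), so L{e^(-10t)·t} = 1/(s+10)^2

Final answer: 1/(s+10)^2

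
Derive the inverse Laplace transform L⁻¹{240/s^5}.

L⁻¹{n!/s^(n+1)} = t^n with n=4. So L⁻¹{24/s^5} = t^4, and L⁻¹{240/s^5} = (240/24)·t^4 = 10·t^4

Final answer: 10·t^4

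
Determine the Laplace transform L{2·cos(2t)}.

L{cos(ωt)} = s/(s² + ω²), so L{cos(2t)} = s/(s² + 4). Then L{2·cos(2t)} = 2·s/(s² + 4) = 2s/(s² + 4)

Final answer: 2s/(s² + 4)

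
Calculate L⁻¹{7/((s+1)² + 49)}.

Form: b/((s-a)² + b²) → e^(at)sin(bt). With a=-1, b=7

Final answer: e^(-t)·sin(7t)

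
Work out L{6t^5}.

L{t^n} = n!/s^(n+1). So L{6t^5} = 6·5!/s^6 = 720/s^6

Final answer: 720/s^6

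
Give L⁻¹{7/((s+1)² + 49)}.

Form: b/((s-a)² + b²) → e^(at)sin(bt). With a=-1, b=7

Final answer: e^(-t)·sin(7t)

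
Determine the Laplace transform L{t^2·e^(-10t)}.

L{t^n·e^(at)} = n!/(s-a)^(n+1), so L{t^2·e^(-10t)} = 2/(s+10)^3

Final answer: 2/(s+10)^3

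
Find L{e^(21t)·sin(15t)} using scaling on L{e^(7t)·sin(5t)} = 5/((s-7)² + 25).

Scaling with a=3: L{e^(21t)·sin(15t)} = (1/3) · 5/((s/3-7)² + 25). Simplifying: 15/((s-21)² + 225)

Final answer: 15/((s-21)² + 225)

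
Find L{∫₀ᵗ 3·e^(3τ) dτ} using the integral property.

L{∫₀ᵗ f(τ)dτ} = F(s)/s with F(s) = 3/(s-3), so L{∫₀ᵗ 3·e^(3τ) dτ} = 3/(s(s-3))

Final answer: 3/(s(s-3))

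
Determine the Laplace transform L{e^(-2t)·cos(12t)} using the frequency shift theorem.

Frequency shift: L{e^(at)f(t)} = F(s-a). L{e^(-2t)·cos(12t)} = (s+2)/((s+2)² + 144)

Final answer: (s+2)/((s+2)² + 144)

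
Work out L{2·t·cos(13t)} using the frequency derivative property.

L{cos(13t)} = s/(s² + 169). Derivative: d/ds[s/(s² + 169)] = [(s² + 169) - s·2s]/(s² + 169)² = (169 - s²)/(s² + 169)². So L{t·cos(13t)} = -F'(s) = (s² - 169)/(s² + 169)². Then L{2·t·cos(13t)} = 2·(s² - 169)/(s² + 169)²

Final answer: 2·(s² - 169)/(s² + 169)²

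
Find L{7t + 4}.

L{7t + 4} = 7·L{t} + 4·L{1} = 7/s² + 4/s

Final answer: 7/s² + 4/s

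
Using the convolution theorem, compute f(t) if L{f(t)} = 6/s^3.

6/s^3 = (6/s)·(1/s^2) = L{6}·L{t}. By convolution, f(t) = 6*t = ∫₀ᵗ 6·τ dτ = 6·t²/2

Final answer: 6·t²/2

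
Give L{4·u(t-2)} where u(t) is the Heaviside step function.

L{u(t-a)} = e^(-as)/s. Here a=2, so L{u(t-2)} = e^(-2s)/s, and L{4·u(t-2)} = 4·e^(-2s)/s

Final answer: 4·e^(-2s)/s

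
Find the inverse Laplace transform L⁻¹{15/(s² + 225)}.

L⁻¹{15/(s² + 225)} = sin(15t)

Final answer: sin(15t)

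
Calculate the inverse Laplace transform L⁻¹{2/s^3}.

L⁻¹{n!/s^(n+1)} = t^n with n=2. So L⁻¹{2/s^3} = t^2

Final answer: t^2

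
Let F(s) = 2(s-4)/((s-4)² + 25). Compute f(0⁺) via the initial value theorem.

f(0⁺) = lim_{s→∞} sF(s) = lim_{s→∞} 2s(s-4)/((s-4)² + 25) = 2

Final answer: 2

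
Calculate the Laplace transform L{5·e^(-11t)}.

L{e^(at)} = 1/(s-a), so L{e^(-11t)} = 1/(s+11). Then L{5·e^(-11t)} = 5/(s+11)

Final answer: 5/(s+11)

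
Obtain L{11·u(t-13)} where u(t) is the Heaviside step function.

L{u(t-a)} = e^(-as)/s. Here a=13, so L{u(t-13)} = e^(-13s)/s, and L{11·u(t-13)} = 11·e^(-13s)/s

Final answer: 11·e^(-13s)/s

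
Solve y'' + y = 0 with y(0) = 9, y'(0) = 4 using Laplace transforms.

L{y''} + 1L{y} = 0. s²Y - 9s - 4 + Y = 0. Y(s² + 1) = 9s + 4. Y = (9s + 4)/(s² + 1). Inverting: y(t) = 9cos(t) + 4sin(t)

Final answer: y(t) = 9cos(t) + 4sin(t)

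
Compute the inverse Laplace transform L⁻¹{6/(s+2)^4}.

L⁻¹{n!/(s-a)^(n+1)} = t^n·e^(at), so L⁻¹{6/(s+2)^4} = t^3·e^(-2t)

Final answer: t^3·e^(-2t)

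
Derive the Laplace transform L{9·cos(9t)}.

L{cos(ωt)} = s/(s² + ω²), so L{cos(9t)} = s/(s² + 81). Then L{9·cos(9t)} = 9·s/(s² + 81) = 9s/(s² + 81)

Final answer: 9s/(s² + 81)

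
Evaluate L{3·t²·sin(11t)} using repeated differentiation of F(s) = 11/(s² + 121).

F(s) = 11/(s² + 121). F'(s) = -22s/(s² + 121)². F''(s) = -22(121 - 3s²)/(s² + 121)³ = (66s² - 2662)/(s² + 121)³. So L{t²·sin(11t)} = (-1)² F''(s) = (66s² - 2662)/(s² + 121)³. Then L{3·t²·sin(11t)} = 3·(66s² - 2662)/(s² + 121)³ = (198s² - 7986)/(s² + 121)³

Final answer: (198s² - 7986)/(s² + 121)³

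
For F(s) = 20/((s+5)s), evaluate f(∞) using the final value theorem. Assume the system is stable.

f(∞) = lim_{s→0} sF(s) = lim_{s→0} 20/(s+5) = 4

Final answer: 4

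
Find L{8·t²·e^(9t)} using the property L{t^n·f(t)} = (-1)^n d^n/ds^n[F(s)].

L{e^(9t)} = 1/(s-9). d/ds[1/(s-9)] = -1/(s-9)². d²/ds²[1/(s-9)] = 2/(s-9)³. So L{t²·e^(9t)} = (-1)² · 2/(s-9)³ = 2/(s-9)³. Then L{8·t²·e^(9t)} = 8·2/(s-9)³ = 16/(s-9)³

Final answer: 16/(s-9)³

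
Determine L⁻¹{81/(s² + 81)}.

This is the form c·a/(s² + a²) with a = 9, c = 9. L⁻¹ = 9·sin(9t)

Final answer: 9·sin(9t)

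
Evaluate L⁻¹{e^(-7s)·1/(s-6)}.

L⁻¹{1/(s-6)} = e^(6t). By the time shift theorem, L⁻¹{e^(-as)F(s)} = u(t-a)f(t-a) with a=7, so L⁻¹{e^(-7s)·1/(s-6)} = u(t-7)·e^(6(t-7))

Final answer: u(t-7)·e^(6(t-7))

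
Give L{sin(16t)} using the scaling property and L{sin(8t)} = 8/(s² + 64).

Using L{f(at)} = (1/a)F(s/a) with a=2: L{sin(16t)} = (1/2) · 8/((s/2)² + 64) = (1/2) · 8·4/(s² + 256) = 16/(s² + 256)

Final answer: 16/(s² + 256)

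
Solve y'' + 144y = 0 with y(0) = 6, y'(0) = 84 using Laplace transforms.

L{y''} + 144L{y} = 0. s²Y - 6s - 84 + 144Y = 0. Y(s² + 144) = 6s + 84. Y = (6s + 84)/(s² + 144). Inverting: y(t) = 6cos(12t) + 7sin(12t)

Final answer: y(t) = 6cos(12t) + 7sin(12t)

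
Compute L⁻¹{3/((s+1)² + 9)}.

Form: b/((s-a)² + b²) → e^(at)sin(bt). With a=-1, b=3

Final answer: e^(-t)·sin(3t)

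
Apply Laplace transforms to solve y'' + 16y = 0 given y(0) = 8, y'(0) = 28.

L{y''} + 16L{y} = 0. s²Y - 8s - 28 + 16Y = 0. Y(s² + 16) = 8s + 28. Y = (8s + 28)/(s² + 16). Inverting: y(t) = 8cos(4t) + 7sin(4t)

Final answer: y(t) = 8cos(4t) + 7sin(4t)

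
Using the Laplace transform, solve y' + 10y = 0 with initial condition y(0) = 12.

L{y'} + 10L{y} = 0. sY - 12 + 10Y = 0. Y(s+10) = 12. Y = 12/(s+10)

Final answer: y(t) = 12e^(-10t)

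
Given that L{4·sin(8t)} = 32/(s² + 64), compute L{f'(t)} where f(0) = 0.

L{f'(t)} = s·F(s) - f(0) = s·32/(s² + 64) - 0 = 32s/(s² + 64)

Final answer: 32s/(s² + 64)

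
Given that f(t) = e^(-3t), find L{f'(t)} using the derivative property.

f(0) = 1, F(s) = 1/(s+3). L{f'(t)} = s·F(s) - f(0) = s/(s+3) - 1 = (s - (s+3))/(s+3) = -3/(s+3)

Final answer: -3/(s+3)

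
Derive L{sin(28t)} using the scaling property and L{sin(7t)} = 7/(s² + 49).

Using L{f(at)} = (1/a)F(s/a) with a=4: L{sin(28t)} = (1/4) · 7/((s/4)² + 49) = (1/4) · 7·16/(s² + 784) = 28/(s² + 784)

Final answer: 28/(s² + 784)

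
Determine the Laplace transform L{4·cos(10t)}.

L{cos(ωt)} = s/(s² + ω²), so L{cos(10t)} = s/(s² + 100). Then L{4·cos(10t)} = 4·s/(s² + 100) = 4s/(s² + 100)

Final answer: 4s/(s² + 100)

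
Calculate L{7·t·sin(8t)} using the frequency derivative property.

L{sin(8t)} = 8/(s² + 64). By L{t·f(t)} = -F'(s): -d/ds[8/(s² + 64)] = -(8)·(-2s)/(s² + 64)² = 16s/(s² + 64)². Then L{7·t·sin(8t)} = 7·16s/(s² + 64)² = 112s/(s² + 64)²

Final answer: 112s/(s² + 64)²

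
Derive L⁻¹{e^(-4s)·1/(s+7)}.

L⁻¹{1/(s+7)} = e^(-7t). By the time shift theorem, L⁻¹{e^(-as)F(s)} = u(t-a)f(t-a) with a=4, so L⁻¹{e^(-4s)·1/(s+7)} = u(t-4)·e^(-7(t-4))

Final answer: u(t-4)·e^(-7(t-4))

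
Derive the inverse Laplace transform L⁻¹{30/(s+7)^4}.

L⁻¹{n!/(s-a)^(n+1)} = t^n·e^(at) with n=3, a=-7. So L⁻¹{6/(s+7)^4} = t^3·e^(-7t), and L⁻¹{30/(s+7)^4} = (30/6)·t^3·e^(-7t) = 5·t^3·e^(-7t)

Final answer: 5·t^3·e^(-7t)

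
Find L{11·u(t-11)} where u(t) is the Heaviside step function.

L{u(t-a)} = e^(-as)/s. Here a=11, so L{u(t-11)} = e^(-11s)/s, and L{11·u(t-11)} = 11·e^(-11s)/s

Final answer: 11·e^(-11s)/s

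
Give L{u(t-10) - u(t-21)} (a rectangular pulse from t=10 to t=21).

L{u(t-a)} = e^(-as)/s. L{u(t-10) - u(t-21)} = (e^(-10s) - e^(-21s))/s

Final answer: (e^(-10s) - e^(-21s))/s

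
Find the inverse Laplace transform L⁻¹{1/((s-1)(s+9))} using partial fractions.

Decompose: A/(s-1) + B/(s+9). A = 1/10, B = -1/10. f(t) = (e^t - e^(-9t))/10

Final answer: (e^t - e^(-9t))/10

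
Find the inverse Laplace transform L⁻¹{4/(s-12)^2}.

L⁻¹{n!/(s-a)^(n+1)} = t^n·e^(at) with n=1, a=12. So L⁻¹{1/(s-12)^2} = t·e^(12t), and L⁻¹{4/(s-12)^2} = (4/1)·t·e^(12t) = 4·t·e^(12t)

Final answer: 4·t·e^(12t)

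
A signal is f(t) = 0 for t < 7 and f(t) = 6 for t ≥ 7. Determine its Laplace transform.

f(t) = 6·u(t-7). L{u(t-7)} = e^(-7s)/s, so L{f(t)} = 6·e^(-7s)/s

Final answer: 6·e^(-7s)/s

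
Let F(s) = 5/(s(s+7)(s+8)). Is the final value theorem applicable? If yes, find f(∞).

Poles of sF(s) = 5/((s+7)(s+8)) are at s = -7 and s = -8, both in the left half-plane. Theorem applies. f(∞) = lim_{s→0} sF(s) = 5/(7·8) = 5/56

Final answer: 5/56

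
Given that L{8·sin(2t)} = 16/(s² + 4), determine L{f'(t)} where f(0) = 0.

L{f'(t)} = s·F(s) - f(0) = s·16/(s² + 4) - 0 = 16s/(s² + 4)

Final answer: 16s/(s² + 4)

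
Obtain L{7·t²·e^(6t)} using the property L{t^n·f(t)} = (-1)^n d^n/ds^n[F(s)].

L{e^(6t)} = 1/(s-6). d/ds[1/(s-6)] = -1/(s-6)². d²/ds²[1/(s-6)] = 2/(s-6)³. So L{t²·e^(6t)} = (-1)² · 2/(s-6)³ = 2/(s-6)³. Then L{7·t²·e^(6t)} = 7·2/(s-6)³ = 14/(s-6)³

Final answer: 14/(s-6)³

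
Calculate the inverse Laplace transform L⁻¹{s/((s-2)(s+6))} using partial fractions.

Using partial fractions, f(t) = (2e^(2t) + 6e^(-6t))/8

Final answer: (2e^(2t) + 6e^(-6t))/8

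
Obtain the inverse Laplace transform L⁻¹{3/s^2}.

L⁻¹{n!/s^(n+1)} = t^n with n=1. So L⁻¹{1/s^2} = t, and L⁻¹{3/s^2} = (3/1)·t = 3·t

Final answer: 3·t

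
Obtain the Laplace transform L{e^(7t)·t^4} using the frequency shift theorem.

L{e^(at)·t^n} = n!/(s-a)^(n+1), so L{e^(7t)·t^4} = 24/(s-7)^5

Final answer: 24/(s-7)^5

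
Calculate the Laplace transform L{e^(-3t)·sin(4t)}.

L{e^(at)·sin(ωt)} = ω/((s-a)² + ω²), so L{e^(-3t)·sin(4t)} = 4/((s+3)² + 16)

Final answer: 4/((s+3)² + 16)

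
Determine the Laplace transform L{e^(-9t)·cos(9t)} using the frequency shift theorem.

Frequency shift: L{e^(at)f(t)} = F(s-a). L{e^(-9t)·cos(9t)} = (s+9)/((s+9)² + 81)

Final answer: (s+9)/((s+9)² + 81)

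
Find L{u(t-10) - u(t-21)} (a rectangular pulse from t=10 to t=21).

L{u(t-a)} = e^(-as)/s. L{u(t-10) - u(t-21)} = (e^(-10s) - e^(-21s))/s

Final answer: (e^(-10s) - e^(-21s))/s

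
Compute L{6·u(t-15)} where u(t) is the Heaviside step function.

L{u(t-a)} = e^(-as)/s. Here a=15, so L{u(t-15)} = e^(-15s)/s, and L{6·u(t-15)} = 6·e^(-15s)/s

Final answer: 6·e^(-15s)/s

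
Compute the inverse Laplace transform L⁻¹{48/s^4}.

L⁻¹{n!/s^(n+1)} = t^n with n=3. So L⁻¹{6/s^4} = t^3, and L⁻¹{48/s^4} = (48/6)·t^3 = 8·t^3

Final answer: 8·t^3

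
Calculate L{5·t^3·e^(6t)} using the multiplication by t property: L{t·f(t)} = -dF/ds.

Using L{t^n·e^(at)} = n!/(s-a)^(n+1), L{t^3·e^(6t)} = 6/(s-6)^4, so L{5·t^3·e^(6t)} = 5·6/(s-6)^4 = 30/(s-6)^4

Final answer: 30/(s-6)^4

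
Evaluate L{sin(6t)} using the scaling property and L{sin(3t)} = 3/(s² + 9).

Using L{f(at)} = (1/a)F(s/a) with a=2: L{sin(6t)} = (1/2) · 3/((s/2)² + 9) = (1/2) · 3·4/(s² + 36) = 6/(s² + 36)

Final answer: 6/(s² + 36)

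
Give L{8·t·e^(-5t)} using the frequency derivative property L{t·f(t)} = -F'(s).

L{e^(-5t)} = 1/(s+5). By frequency derivative: L{t·e^(-5t)} = -d/ds[1/(s+5)] = -(-1)/(s+5)² = 1/(s+5)². Then L{8·t·e^(-5t)} = 8·1/(s+5)² = 8/(s+5)²

Final answer: 8/(s+5)²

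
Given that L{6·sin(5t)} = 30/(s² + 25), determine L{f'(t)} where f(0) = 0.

L{f'(t)} = s·F(s) - f(0) = s·30/(s² + 25) - 0 = 30s/(s² + 25)

Final answer: 30s/(s² + 25)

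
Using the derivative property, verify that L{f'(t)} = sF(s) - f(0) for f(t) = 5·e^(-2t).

f'(t) = -10e^(-2t). Direct: L{f'(t)} = -10/(s+2). Property: s·5/(s+2) - 5 = (5s - 5(s+2))/(s+2) = -10/(s+2). ✓

Final answer: -10/(s+2)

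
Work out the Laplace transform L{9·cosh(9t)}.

L{cosh(ωt)} = s/(s² - ω²), so L{cosh(9t)} = s/(s² - 81). Then L{9·cosh(9t)} = 9·s/(s² - 81) = 9s/(s² - 81)

Final answer: 9s/(s² - 81)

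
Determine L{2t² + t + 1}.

L{2t² + t + 1} = 2·2/s³ + 1/s² + 1/s = 4/s³ + 1/s² + 1/s

Final answer: 4/s³ + 1/s² + 1/s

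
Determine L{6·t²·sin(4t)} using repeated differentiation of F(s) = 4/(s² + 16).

F(s) = 4/(s² + 16). F'(s) = -8s/(s² + 16)². F''(s) = -8(16 - 3s²)/(s² + 16)³ = (24s² - 128)/(s² + 16)³. So L{t²·sin(4t)} = (-1)² F''(s) = (24s² - 128)/(s² + 16)³. Then L{6·t²·sin(4t)} = 6·(24s² - 128)/(s² + 16)³ = (144s² - 768)/(s² + 16)³

Final answer: (144s² - 768)/(s² + 16)³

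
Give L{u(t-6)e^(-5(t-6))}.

u(t-a)f(t-a) with f(t)=e^(-5t). L{e^(-5t)} = 1/(s+5). By time shift: e^(-6s)/(s+5)

Final answer: e^(-6s)/(s+5)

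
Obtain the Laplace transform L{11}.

L{11} = 11 · L{1} = 11/s

Final answer: 11/s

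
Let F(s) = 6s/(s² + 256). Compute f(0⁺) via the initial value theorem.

f(0⁺) = lim_{s→∞} s·6s/(s² + 256) = lim_{s→∞} 6s²/(s² + 256) = 6

Final answer: 6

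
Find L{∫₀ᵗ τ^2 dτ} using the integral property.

L{∫₀ᵗ f(τ)dτ} = F(s)/s with f(t) = t^2. F(s) = 2/s^3, so L{∫₀ᵗ τ^2 dτ} = (2/s^3)/s = 2/s^4. (Check: ∫₀ᵗ τ^2 dτ = t^3/3.)

Final answer: 2/s^4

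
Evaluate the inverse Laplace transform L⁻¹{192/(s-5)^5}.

L⁻¹{n!/(s-a)^(n+1)} = t^n·e^(at) with n=4, a=5. So L⁻¹{24/(s-5)^5} = t^4·e^(5t), and L⁻¹{192/(s-5)^5} = (192/24)·t^4·e^(5t) = 8·t^4·e^(5t)

Final answer: 8·t^4·e^(5t)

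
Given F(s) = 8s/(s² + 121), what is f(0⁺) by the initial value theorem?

f(0⁺) = lim_{s→∞} s·8s/(s² + 121) = lim_{s→∞} 8s²/(s² + 121) = 8

Final answer: 8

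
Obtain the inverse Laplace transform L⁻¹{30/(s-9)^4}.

L⁻¹{n!/(s-a)^(n+1)} = t^n·e^(at) with n=3, a=9. So L⁻¹{6/(s-9)^4} = t^3·e^(9t), and L⁻¹{30/(s-9)^4} = (30/6)·t^3·e^(9t) = 5·t^3·e^(9t)

Final answer: 5·t^3·e^(9t)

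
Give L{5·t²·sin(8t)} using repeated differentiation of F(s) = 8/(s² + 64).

F(s) = 8/(s² + 64). F'(s) = -16s/(s² + 64)². F''(s) = -16(64 - 3s²)/(s² + 64)³ = (48s² - 1024)/(s² + 64)³. So L{t²·sin(8t)} = (-1)² F''(s) = (48s² - 1024)/(s² + 64)³. Then L{5·t²·sin(8t)} = 5·(48s² - 1024)/(s² + 64)³ = (240s² - 5120)/(s² + 64)³

Final answer: (240s² - 5120)/(s² + 64)³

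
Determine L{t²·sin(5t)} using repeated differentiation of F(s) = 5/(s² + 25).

F(s) = 5/(s² + 25). F'(s) = -10s/(s² + 25)². F''(s) = -10(25 - 3s²)/(s² + 25)³ = (30s² - 250)/(s² + 25)³. So L{t²·sin(5t)} = (-1)² F''(s) = (30s² - 250)/(s² + 25)³

Final answer: (30s² - 250)/(s² + 25)³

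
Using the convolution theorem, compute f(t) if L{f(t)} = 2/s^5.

2/s^5 = (2/s)·(1/s^4) = L{2}·L{t^3/6}. By convolution, f(t) = 2*t^3/6 = ∫₀ᵗ 2·τ^3/6 dτ = 2·t^4/24

Final answer: 2·t^4/24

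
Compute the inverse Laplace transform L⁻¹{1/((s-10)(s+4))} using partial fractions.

Decompose: A/(s-10) + B/(s+4). A = 1/14, B = -1/14. f(t) = (e^(10t) - e^(-4t))/14

Final answer: (e^(10t) - e^(-4t))/14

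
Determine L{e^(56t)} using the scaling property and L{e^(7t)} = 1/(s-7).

Using L{f(at)} = (1/a)F(s/a) with a=8 and f(t) = e^(7t): L{e^(56t)} = (1/8) · 1/((s/8)-7) = (1/8) · 8/(s-56) = 1/(s-56)

Final answer: 1/(s-56)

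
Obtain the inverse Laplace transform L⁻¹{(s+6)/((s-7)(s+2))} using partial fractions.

Using partial fractions, f(t) = (13e^(7t) - 4e^(-2t))/9

Final answer: (13e^(7t) - 4e^(-2t))/9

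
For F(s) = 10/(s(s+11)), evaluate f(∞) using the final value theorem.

f(∞) = lim_{s→0} s·10/(s(s+11)) = lim_{s→0} 10/(s+11) = 10/11 = 10/11

Final answer: 10/11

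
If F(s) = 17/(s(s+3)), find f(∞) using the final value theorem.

f(∞) = lim_{s→0} s·17/(s(s+3)) = lim_{s→0} 17/(s+3) = 17/3 = 17/3

Final answer: 17/3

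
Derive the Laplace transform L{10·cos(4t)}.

L{cos(ωt)} = s/(s² + ω²), so L{cos(4t)} = s/(s² + 16). Then L{10·cos(4t)} = 10·s/(s² + 16) = 10s/(s² + 16)

Final answer: 10s/(s² + 16)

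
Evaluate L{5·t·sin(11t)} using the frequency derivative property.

L{sin(11t)} = 11/(s² + 121). By L{t·f(t)} = -F'(s): -d/ds[11/(s² + 121)] = -(11)·(-2s)/(s² + 121)² = 22s/(s² + 121)². Then L{5·t·sin(11t)} = 5·22s/(s² + 121)² = 110s/(s² + 121)²

Final answer: 110s/(s² + 121)²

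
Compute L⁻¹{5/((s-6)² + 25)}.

Form: b/((s-a)² + b²) → e^(at)sin(bt). With a=6, b=5

Final answer: e^(6t)·sin(5t)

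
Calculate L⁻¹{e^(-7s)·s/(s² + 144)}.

L⁻¹{s/(s² + 144)} = cos(12t). By the time shift theorem, L⁻¹{e^(-as)F(s)} = u(t-a)f(t-a) with a=7, so L⁻¹{e^(-7s)·s/(s² + 144)} = u(t-7)·cos(12(t-7))

Final answer: u(t-7)·cos(12(t-7))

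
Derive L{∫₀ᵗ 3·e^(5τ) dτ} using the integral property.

L{∫₀ᵗ f(τ)dτ} = F(s)/s with F(s) = 3/(s-5), so L{∫₀ᵗ 3·e^(5τ) dτ} = 3/(s(s-5))

Final answer: 3/(s(s-5))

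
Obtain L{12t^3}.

L{t^n} = n!/s^(n+1). So L{12t^3} = 12·3!/s^4 = 72/s^4

Final answer: 72/s^4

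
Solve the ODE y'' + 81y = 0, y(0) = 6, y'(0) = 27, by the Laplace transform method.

L{y''} + 81L{y} = 0. s²Y - 6s - 27 + 81Y = 0. Y(s² + 81) = 6s + 27. Y = (6s + 27)/(s² + 81). Inverting: y(t) = 6cos(9t) + 3sin(9t)

Final answer: y(t) = 6cos(9t) + 3sin(9t)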